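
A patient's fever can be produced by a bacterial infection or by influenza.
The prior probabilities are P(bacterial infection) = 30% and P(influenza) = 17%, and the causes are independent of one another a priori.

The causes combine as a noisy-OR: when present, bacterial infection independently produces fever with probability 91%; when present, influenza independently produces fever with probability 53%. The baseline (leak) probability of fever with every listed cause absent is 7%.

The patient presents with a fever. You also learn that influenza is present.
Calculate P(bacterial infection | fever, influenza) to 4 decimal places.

Under noisy-OR, P(fever | causes) = 1 − (1−0.07)·∏(1−qᵢ) over the active causes.
P(fever | influenza) = 0.5629·0.7 + 0.960661·0.3 = 0.394030 + 0.288198 = 0.682228
Of this, 0.288198 comes from 0.960661·0.3 (the bacterial infection=true cases).
So P(bacterial infection | fever, influenza) = 0.288198/0.682228 ≈ 0.4224.

P(bacterial infection | fever, influenza) ≈ 0.4224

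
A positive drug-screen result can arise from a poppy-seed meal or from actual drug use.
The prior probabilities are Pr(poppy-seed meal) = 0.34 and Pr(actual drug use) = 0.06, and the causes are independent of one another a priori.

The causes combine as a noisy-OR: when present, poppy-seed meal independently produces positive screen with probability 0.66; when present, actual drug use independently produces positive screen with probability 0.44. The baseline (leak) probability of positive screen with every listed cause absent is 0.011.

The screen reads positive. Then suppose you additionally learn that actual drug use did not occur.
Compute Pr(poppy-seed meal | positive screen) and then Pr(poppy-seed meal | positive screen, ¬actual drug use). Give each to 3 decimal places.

Under noisy-OR, P(positive screen | causes) = 1 − (1−0.011)·∏(1−qᵢ) over the active causes.
P(positive screen) = 0.011*0.66*0.94 + 0.44616*0.66*0.06 + 0.66374*0.34*0.94 + 0.811694*0.34*0.06 = 0.006824 + 0.017668 + 0.212131 + 0.016559 = 0.253182
Of this, 0.228690 comes from 0.212131 + 0.016559 (the poppy-seed meal=true cases).
Hence the posterior is 0.228690/0.253182 ≈ 0.903.

Now condition on the additional information:
P(positive screen | ¬actual drug use) = 0.011·0.66 + 0.66374·0.34 = 0.007260 + 0.225672 = 0.232932
Restricting to configurations with poppy-seed meal present: 0.66374·0.34 = 0.225672.
P(poppy-seed meal | positive screen, ¬actual drug use) = 0.225672 / 0.232932 ≈ 0.969
Ruling out actual drug use raises the posterior on poppy-seed meal — the flip side of explaining away.

Pr(poppy-seed meal | positive screen) ≈ 0.903; Pr(poppy-seed meal | positive screen, ¬actual drug use) ≈ 0.969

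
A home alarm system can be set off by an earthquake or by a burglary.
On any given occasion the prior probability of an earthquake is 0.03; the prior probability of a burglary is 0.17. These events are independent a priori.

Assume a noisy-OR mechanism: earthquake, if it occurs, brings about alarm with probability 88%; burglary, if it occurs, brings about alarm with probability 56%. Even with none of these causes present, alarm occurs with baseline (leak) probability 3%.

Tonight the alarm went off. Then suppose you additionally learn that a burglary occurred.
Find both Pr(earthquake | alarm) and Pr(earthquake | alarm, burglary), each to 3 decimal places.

Under noisy-OR, P(alarm | causes) = 1 − (1−0.03)·∏(1−qᵢ) over the active causes.
Numerator (weight on configurations with earthquake): 0.022002 + 0.004839 = 0.026841
The normalizing constant is 0.03*0.97*0.83 + 0.5732*0.97*0.17 + 0.8836*0.03*0.83 + 0.948784*0.03*0.17 = 0.145515
Posterior = 0.026841 / 0.145515 ≈ 0.184

With the extra evidence:
Numerator (weight on configurations with earthquake): 0.948784×0.03 = 0.028464
The normalizing constant is 0.5732×0.97 + 0.948784×0.03 = 0.584468
Posterior = 0.028464 / 0.584468 ≈ 0.049
— burglary explains away the evidence for earthquake.

Pr(earthquake | alarm) ≈ 0.184; Pr(earthquake | alarm, burglary) ≈ 0.049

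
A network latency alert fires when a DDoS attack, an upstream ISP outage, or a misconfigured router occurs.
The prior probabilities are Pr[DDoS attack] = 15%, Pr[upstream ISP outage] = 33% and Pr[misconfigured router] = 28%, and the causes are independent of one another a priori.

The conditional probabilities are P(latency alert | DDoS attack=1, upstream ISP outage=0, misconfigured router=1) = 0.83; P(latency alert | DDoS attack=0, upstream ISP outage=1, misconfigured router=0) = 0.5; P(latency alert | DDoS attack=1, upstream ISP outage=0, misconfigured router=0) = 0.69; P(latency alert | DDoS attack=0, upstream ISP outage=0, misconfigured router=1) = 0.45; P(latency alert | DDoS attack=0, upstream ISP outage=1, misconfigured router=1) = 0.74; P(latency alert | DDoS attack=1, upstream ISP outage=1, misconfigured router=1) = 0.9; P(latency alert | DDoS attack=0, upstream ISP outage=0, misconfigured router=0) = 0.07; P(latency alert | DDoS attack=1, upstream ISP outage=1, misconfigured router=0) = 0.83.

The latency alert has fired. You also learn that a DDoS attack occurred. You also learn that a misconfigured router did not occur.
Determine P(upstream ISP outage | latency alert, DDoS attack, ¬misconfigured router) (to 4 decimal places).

For the numerator, keep only upstream ISP outage=true terms: 0.83·0.33 = 0.273900
Normalizer over all consistent configurations: 0.69·0.67 + 0.83·0.33 = 0.736200
Posterior = 0.273900 / 0.736200 ≈ 0.3720

P(upstream ISP outage | latency alert, DDoS attack, ¬misconfigured router) ≈ 0.3720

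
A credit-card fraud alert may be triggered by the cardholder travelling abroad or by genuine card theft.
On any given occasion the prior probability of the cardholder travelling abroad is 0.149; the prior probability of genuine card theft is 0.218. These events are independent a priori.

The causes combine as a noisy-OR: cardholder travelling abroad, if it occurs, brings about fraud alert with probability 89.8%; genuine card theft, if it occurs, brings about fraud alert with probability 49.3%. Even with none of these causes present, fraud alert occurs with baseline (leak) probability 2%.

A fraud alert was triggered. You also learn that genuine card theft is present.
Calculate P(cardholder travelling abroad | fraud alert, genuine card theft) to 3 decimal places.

P(cardholder travelling abroad | fraud alert, genuine card theft) ≈ 0.248

Under noisy-OR, P(fraud alert | causes) = 1 − (1−0.02)·∏(1−qᵢ) over the active causes.
By total probability over both values of cardholder travelling abroad:
  P(fraud alert | genuine card theft) = 0.50314×0.851 + 0.94932×0.149
        = 0.428172 + 0.141449 = 0.569621
Keeping only the cardholder travelling abroad-present terms gives 0.141449, so
  P(cardholder travelling abroad | fraud alert, genuine card theft) = 0.141449 / 0.569621 ≈ 0.248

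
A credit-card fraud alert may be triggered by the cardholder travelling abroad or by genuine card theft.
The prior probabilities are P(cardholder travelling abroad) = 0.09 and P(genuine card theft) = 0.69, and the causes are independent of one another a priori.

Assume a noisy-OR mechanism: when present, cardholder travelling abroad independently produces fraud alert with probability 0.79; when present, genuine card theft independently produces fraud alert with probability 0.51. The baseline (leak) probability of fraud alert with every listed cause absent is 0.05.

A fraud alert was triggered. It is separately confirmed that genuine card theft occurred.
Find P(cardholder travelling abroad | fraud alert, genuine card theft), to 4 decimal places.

P(cardholder travelling abroad | fraud alert, genuine card theft) ≈ 0.1431

Under noisy-OR, P(fraud alert | causes) = 1 − (1−0.05)·∏(1−qᵢ) over the active causes.
P(fraud alert | genuine card theft) = 0.5345·0.91 + 0.902245·0.09 = 0.486395 + 0.081202 = 0.567597
Restricting to configurations with cardholder travelling abroad present: 0.902245·0.09 = 0.081202.
So P(cardholder travelling abroad | fraud alert, genuine card theft) = 0.081202/0.567597 ≈ 0.1431.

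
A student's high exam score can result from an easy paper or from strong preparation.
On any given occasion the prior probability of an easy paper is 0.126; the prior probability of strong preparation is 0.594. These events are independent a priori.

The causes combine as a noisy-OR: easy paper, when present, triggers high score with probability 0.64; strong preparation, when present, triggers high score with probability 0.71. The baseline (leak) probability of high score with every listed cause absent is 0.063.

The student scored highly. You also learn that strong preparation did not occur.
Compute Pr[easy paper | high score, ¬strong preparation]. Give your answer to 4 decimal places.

Under noisy-OR, P(high score | causes) = 1 − (1−0.063)·∏(1−qᵢ) over the active causes.
P(high score | ¬strong preparation) = 0.063·0.874 + 0.66268·0.126 = 0.055062 + 0.083498 = 0.138560
Of this, 0.083498 comes from 0.66268·0.126 (the easy paper=true cases).
P(easy paper | high score, ¬strong preparation) = 0.083498 / 0.138560 ≈ 0.6026

Pr[easy paper | high score, ¬strong preparation] ≈ 0.6026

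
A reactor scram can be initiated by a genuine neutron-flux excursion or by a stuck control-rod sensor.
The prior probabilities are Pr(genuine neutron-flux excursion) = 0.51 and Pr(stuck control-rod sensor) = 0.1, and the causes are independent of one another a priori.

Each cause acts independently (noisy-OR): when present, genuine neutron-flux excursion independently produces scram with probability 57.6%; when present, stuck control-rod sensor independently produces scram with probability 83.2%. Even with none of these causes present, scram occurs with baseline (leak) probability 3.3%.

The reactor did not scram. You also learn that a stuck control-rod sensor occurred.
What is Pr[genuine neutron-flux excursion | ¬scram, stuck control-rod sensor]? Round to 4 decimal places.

Under noisy-OR, P(scram | causes) = 1 − (1−0.033)·∏(1−qᵢ) over the active causes.
Numerator (weight on configurations with genuine neutron-flux excursion): 0.068881×0.51 = 0.035129
Normalizer over all consistent configurations: 0.162456×0.49 + 0.068881×0.51 = 0.114732
Posterior = 0.035129 / 0.114732 ≈ 0.3062

Pr[genuine neutron-flux excursion | ¬scram, stuck control-rod sensor] ≈ 0.3062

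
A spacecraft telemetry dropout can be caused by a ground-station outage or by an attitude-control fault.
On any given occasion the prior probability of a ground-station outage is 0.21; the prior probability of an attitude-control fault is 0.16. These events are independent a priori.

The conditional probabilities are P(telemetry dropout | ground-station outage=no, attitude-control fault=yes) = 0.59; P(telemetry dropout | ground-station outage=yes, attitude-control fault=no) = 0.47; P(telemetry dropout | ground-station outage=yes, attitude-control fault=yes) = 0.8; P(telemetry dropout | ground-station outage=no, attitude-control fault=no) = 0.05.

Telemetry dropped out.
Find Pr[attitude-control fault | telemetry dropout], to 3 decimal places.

By total probability over the 4 (ground-station outage, attitude-control fault) configurations:
  P(telemetry dropout) = 0.05*0.79*0.84 + 0.59*0.79*0.16 + 0.47*0.21*0.84 + 0.8*0.21*0.16
        = 0.033180 + 0.074576 + 0.082908 + 0.026880 = 0.217544
The terms with attitude-control fault present sum to 0.101456, so
  P(attitude-control fault | telemetry dropout) = 0.101456 / 0.217544 ≈ 0.466

Pr[attitude-control fault | telemetry dropout] ≈ 0.466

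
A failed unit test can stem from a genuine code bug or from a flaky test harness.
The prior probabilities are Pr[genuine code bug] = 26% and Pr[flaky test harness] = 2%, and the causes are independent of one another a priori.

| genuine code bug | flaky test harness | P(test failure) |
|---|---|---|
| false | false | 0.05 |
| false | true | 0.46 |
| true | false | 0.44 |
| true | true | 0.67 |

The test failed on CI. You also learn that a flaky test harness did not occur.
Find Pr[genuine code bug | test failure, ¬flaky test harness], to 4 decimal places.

P(test failure | ¬flaky test harness) = 0.05*0.74 + 0.44*0.26 = 0.037000 + 0.114400 = 0.151400
Restricting to configurations with genuine code bug present: 0.44*0.26 = 0.114400.
So P(genuine code bug | test failure, ¬flaky test harness) = 0.114400/0.151400 ≈ 0.7556.

Pr[genuine code bug | test failure, ¬flaky test harness] ≈ 0.7556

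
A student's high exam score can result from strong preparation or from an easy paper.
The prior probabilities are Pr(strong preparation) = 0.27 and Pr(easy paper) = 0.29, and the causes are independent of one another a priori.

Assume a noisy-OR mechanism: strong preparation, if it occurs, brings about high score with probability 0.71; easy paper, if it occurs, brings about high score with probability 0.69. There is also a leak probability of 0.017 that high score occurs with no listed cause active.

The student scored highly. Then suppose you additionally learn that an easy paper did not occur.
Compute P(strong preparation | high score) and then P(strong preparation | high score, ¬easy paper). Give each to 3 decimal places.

Under noisy-OR, P(high score | causes) = 1 − (1−0.017)·∏(1−qᵢ) over the active causes.
For the numerator, keep only strong preparation=true terms: 0.137052 + 0.071380 = 0.208432
Normalizer over all consistent configurations: 0.017·0.73·0.71 + 0.69527·0.73·0.29 + 0.71493·0.27·0.71 + 0.911628·0.27·0.29 = 0.364432
Posterior = 0.208432 / 0.364432 ≈ 0.572

With the extra evidence:
P(high score | ¬easy paper) = 0.017×0.73 + 0.71493×0.27 = 0.012410 + 0.193031 = 0.205441
Restricting to configurations with strong preparation present: 0.71493×0.27 = 0.193031.
Hence the posterior is 0.193031/0.205441 ≈ 0.940.

P(strong preparation | high score) ≈ 0.572; P(strong preparation | high score, ¬easy paper) ≈ 0.940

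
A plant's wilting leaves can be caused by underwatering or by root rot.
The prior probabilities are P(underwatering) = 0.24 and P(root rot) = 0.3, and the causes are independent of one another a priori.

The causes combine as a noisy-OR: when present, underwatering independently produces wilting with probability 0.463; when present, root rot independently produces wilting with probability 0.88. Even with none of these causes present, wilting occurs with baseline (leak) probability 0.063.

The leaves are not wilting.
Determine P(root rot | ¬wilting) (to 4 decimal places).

Under noisy-OR, P(wilting | causes) = 1 − (1−0.063)·∏(1−qᵢ) over the active causes.
For the numerator, keep only root rot=true terms: 0.025636 + 0.004347 = 0.029983
The normalizing constant is 0.937×0.76×0.7 + 0.11244×0.76×0.3 + 0.503169×0.24×0.7 + 0.06038×0.24×0.3 = 0.612999
Posterior = 0.029983 / 0.612999 ≈ 0.0489

P(root rot | ¬wilting) ≈ 0.0489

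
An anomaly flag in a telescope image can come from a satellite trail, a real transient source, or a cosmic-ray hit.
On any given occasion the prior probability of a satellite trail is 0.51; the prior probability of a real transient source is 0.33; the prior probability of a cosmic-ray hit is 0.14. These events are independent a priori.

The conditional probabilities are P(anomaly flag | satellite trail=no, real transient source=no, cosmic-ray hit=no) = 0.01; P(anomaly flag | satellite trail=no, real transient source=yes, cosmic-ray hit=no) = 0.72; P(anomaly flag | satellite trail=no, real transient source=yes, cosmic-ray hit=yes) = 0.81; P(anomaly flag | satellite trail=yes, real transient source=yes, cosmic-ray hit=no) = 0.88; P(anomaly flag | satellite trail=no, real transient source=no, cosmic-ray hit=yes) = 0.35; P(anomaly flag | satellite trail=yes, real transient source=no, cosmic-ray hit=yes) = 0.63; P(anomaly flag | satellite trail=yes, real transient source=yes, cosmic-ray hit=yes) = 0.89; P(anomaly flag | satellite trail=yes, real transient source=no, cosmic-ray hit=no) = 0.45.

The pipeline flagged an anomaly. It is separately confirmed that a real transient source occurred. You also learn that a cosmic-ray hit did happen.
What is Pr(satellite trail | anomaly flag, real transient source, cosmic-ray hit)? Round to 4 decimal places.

Enumerate both values of satellite trail and weight by the priors:
  P(anomaly flag | real transient source, cosmic-ray hit) = 0.81·0.49 + 0.89·0.51
        = 0.396900 + 0.453900 = 0.850800
Keeping only the satellite trail-present terms gives 0.453900, so
  P(satellite trail | anomaly flag, real transient source, cosmic-ray hit) = 0.453900 / 0.850800 ≈ 0.5335

Pr(satellite trail | anomaly flag, real transient source, cosmic-ray hit) ≈ 0.5335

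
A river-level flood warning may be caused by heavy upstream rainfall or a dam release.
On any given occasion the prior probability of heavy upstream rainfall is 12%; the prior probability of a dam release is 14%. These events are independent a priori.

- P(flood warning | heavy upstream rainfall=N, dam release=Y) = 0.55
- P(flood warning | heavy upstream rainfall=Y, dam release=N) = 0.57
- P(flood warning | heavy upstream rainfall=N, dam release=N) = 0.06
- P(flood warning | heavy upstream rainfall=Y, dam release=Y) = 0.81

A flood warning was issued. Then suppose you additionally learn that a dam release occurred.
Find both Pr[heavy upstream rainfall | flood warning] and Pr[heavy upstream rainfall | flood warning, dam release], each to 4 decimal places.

Pr[heavy upstream rainfall | flood warning] ≈ 0.3903; Pr[heavy upstream rainfall | flood warning, dam release] ≈ 0.1672

Numerator (weight on configurations with heavy upstream rainfall): 0.058824 + 0.013608 = 0.072432
The normalizing constant is 0.06*0.88*0.86 + 0.55*0.88*0.14 + 0.57*0.12*0.86 + 0.81*0.12*0.14 = 0.185600
P(heavy upstream rainfall | flood warning) = 0.072432/0.185600 ≈ 0.3903

Now also conditioning on dam release=true:
P(flood warning | dam release) = 0.55×0.88 + 0.81×0.12 = 0.484000 + 0.097200 = 0.581200
Restricting to configurations with heavy upstream rainfall present: 0.81×0.12 = 0.097200.
Hence the posterior is 0.097200/0.581200 ≈ 0.1672.
— dam release explains away the evidence for heavy upstream rainfall.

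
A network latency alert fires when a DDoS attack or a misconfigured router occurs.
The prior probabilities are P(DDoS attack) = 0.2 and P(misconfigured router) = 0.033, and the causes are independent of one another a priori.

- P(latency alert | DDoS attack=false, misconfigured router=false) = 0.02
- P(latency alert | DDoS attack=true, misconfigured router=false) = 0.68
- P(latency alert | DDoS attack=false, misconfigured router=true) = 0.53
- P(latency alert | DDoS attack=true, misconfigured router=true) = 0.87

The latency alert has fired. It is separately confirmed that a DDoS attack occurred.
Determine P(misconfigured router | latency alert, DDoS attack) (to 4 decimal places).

P(misconfigured router | latency alert, DDoS attack) ≈ 0.0418

P(latency alert | DDoS attack) = 0.68×0.967 + 0.87×0.033 = 0.657560 + 0.028710 = 0.686270
Restricting to configurations with misconfigured router present: 0.87×0.033 = 0.028710.
Hence the posterior is 0.028710/0.686270 ≈ 0.0418.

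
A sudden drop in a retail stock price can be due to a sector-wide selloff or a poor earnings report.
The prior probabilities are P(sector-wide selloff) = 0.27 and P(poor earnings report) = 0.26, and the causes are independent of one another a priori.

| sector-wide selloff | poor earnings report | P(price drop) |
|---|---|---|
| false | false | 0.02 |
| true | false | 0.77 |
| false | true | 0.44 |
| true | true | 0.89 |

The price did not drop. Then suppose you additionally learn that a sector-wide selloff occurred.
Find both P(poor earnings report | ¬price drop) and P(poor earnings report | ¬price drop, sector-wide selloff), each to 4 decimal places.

For the numerator, keep only poor earnings report=true terms: 0.106288 + 0.007722 = 0.114010
Normalizer over all consistent configurations: 0.98×0.73×0.74 + 0.56×0.73×0.26 + 0.23×0.27×0.74 + 0.11×0.27×0.26 = 0.689360
Posterior = 0.114010 / 0.689360 ≈ 0.1654

Now condition on the additional information:
For the numerator, keep only poor earnings report=true terms: 0.11*0.26 = 0.028600
Denominator P(¬price drop | sector-wide selloff): 0.23*0.74 + 0.11*0.26 = 0.198800
Posterior = 0.028600 / 0.198800 ≈ 0.1439

P(poor earnings report | ¬price drop) ≈ 0.1654; P(poor earnings report | ¬price drop, sector-wide selloff) ≈ 0.1439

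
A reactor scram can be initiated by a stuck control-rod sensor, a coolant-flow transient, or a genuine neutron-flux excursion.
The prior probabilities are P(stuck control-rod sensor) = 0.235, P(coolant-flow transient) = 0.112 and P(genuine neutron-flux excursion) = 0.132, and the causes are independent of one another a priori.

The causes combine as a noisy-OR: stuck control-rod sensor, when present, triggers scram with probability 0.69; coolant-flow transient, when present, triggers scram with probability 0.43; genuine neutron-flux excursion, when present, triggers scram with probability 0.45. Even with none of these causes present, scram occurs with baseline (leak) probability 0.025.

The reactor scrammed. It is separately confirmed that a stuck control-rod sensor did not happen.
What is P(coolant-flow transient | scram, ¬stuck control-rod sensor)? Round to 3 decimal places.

P(coolant-flow transient | scram, ¬stuck control-rod sensor) ≈ 0.421

Under noisy-OR, P(scram | causes) = 1 − (1−0.025)·∏(1−qᵢ) over the active causes.
P(scram | ¬stuck control-rod sensor) = 0.025*0.888*0.868 + 0.46375*0.888*0.132 + 0.44425*0.112*0.868 + 0.694337*0.112*0.132 = 0.019270 + 0.054359 + 0.043188 + 0.010265 = 0.127082
Restricting to configurations with coolant-flow transient present: 0.043188 + 0.010265 = 0.053453.
Hence the posterior is 0.053453/0.127082 ≈ 0.421.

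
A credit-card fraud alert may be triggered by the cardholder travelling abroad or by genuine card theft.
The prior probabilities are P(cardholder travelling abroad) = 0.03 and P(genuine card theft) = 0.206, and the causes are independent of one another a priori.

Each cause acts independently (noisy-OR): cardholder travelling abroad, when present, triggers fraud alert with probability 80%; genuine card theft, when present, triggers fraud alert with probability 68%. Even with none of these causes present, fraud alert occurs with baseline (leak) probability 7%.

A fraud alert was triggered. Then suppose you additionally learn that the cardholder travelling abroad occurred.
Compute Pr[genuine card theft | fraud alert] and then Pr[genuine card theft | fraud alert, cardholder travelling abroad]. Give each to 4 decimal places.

Pr[genuine card theft | fraud alert] ≈ 0.6660; Pr[genuine card theft | fraud alert, cardholder travelling abroad] ≈ 0.2306

Under noisy-OR, P(fraud alert | causes) = 1 − (1−0.07)·∏(1−qᵢ) over the active causes.
For the numerator, keep only genuine card theft=true terms: 0.140354 + 0.005812 = 0.146166
The normalizing constant is 0.07×0.97×0.794 + 0.7024×0.97×0.206 + 0.814×0.03×0.794 + 0.94048×0.03×0.206 = 0.219468
Posterior = 0.146166 / 0.219468 ≈ 0.6660

With the extra evidence:
Weight on genuine card theft=true, given the evidence: 0.94048×0.206 = 0.193739
Denominator P(fraud alert | cardholder travelling abroad): 0.814×0.794 + 0.94048×0.206 = 0.840055
Posterior = 0.193739 / 0.840055 ≈ 0.2306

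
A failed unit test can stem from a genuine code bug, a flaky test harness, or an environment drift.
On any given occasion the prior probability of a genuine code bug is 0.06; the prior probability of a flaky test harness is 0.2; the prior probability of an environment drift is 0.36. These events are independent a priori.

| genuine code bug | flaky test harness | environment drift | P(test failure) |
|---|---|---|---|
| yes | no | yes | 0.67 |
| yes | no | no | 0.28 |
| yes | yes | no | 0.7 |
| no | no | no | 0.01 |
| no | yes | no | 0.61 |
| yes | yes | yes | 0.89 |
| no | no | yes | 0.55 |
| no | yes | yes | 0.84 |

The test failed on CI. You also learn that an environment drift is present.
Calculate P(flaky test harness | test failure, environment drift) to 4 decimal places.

Sum P(test failure|·) weighted by the priors over the 4 (genuine code bug, flaky test harness) configurations:
  P(test failure | environment drift) = 0.55*0.94*0.8 + 0.84*0.94*0.2 + 0.67*0.06*0.8 + 0.89*0.06*0.2
        = 0.413600 + 0.157920 + 0.032160 + 0.010680 = 0.614360
The terms with flaky test harness present sum to 0.168600, so
  P(flaky test harness | test failure, environment drift) = 0.168600 / 0.614360 ≈ 0.2744

P(flaky test harness | test failure, environment drift) ≈ 0.2744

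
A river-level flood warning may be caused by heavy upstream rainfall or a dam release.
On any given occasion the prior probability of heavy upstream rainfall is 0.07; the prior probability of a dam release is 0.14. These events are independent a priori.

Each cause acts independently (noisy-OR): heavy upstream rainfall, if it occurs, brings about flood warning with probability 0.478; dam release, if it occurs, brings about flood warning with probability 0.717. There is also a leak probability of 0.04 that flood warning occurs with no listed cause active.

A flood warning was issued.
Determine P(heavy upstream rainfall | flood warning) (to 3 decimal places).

P(heavy upstream rainfall | flood warning) ≈ 0.233

Under noisy-OR, P(flood warning | causes) = 1 − (1−0.04)·∏(1−qᵢ) over the active causes.
P(flood warning) = 0.04×0.93×0.86 + 0.72832×0.93×0.14 + 0.49888×0.07×0.86 + 0.858183×0.07×0.14 = 0.031992 + 0.094827 + 0.030033 + 0.008410 = 0.165262
Of this, 0.038443 comes from 0.030033 + 0.008410 (the heavy upstream rainfall=true cases).
Hence the posterior is 0.038443/0.165262 ≈ 0.233.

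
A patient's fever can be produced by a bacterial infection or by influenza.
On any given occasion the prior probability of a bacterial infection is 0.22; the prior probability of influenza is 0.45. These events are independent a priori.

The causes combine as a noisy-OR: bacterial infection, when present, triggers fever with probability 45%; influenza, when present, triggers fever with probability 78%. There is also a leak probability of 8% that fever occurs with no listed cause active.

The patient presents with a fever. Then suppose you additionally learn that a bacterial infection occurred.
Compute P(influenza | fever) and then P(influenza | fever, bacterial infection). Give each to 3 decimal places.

Under noisy-OR, P(fever | causes) = 1 − (1−0.08)·∏(1−qᵢ) over the active causes.
For the numerator, keep only influenza=true terms: 0.279958 + 0.087979 = 0.367937
Denominator P(fever): 0.08·0.78·0.55 + 0.7976·0.78·0.45 + 0.494·0.22·0.55 + 0.88868·0.22·0.45 = 0.462031
P(influenza | fever) = 0.367937/0.462031 ≈ 0.796

With the extra evidence:
P(fever | bacterial infection) = 0.494*0.55 + 0.88868*0.45 = 0.271700 + 0.399906 = 0.671606
Restricting to configurations with influenza present: 0.88868*0.45 = 0.399906.
P(influenza | fever, bacterial infection) = 0.399906 / 0.671606 ≈ 0.595
— bacterial infection explains away the evidence for influenza.

P(influenza | fever) ≈ 0.796; P(influenza | fever, bacterial infection) ≈ 0.595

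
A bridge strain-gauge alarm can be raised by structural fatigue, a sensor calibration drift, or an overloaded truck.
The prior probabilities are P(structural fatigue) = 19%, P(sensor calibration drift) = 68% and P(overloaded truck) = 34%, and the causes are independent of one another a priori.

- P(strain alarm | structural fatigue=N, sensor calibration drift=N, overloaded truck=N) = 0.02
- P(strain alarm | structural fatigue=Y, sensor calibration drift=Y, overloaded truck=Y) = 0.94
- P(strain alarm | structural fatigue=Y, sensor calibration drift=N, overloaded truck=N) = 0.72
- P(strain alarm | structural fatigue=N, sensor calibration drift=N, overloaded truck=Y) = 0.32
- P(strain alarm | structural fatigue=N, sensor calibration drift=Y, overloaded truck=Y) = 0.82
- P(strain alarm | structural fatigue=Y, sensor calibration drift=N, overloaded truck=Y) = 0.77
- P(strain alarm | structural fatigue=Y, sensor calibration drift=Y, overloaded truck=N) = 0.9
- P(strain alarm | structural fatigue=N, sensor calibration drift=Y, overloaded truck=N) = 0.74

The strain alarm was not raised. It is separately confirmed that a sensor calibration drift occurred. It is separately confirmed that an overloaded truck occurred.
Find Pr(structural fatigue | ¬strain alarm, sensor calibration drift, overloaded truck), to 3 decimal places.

Weight on structural fatigue=true, given the evidence: 0.06×0.19 = 0.011400
Normalizer over all consistent configurations: 0.18×0.81 + 0.06×0.19 = 0.157200
Posterior = 0.011400 / 0.157200 ≈ 0.073

Pr(structural fatigue | ¬strain alarm, sensor calibration drift, overloaded truck) ≈ 0.073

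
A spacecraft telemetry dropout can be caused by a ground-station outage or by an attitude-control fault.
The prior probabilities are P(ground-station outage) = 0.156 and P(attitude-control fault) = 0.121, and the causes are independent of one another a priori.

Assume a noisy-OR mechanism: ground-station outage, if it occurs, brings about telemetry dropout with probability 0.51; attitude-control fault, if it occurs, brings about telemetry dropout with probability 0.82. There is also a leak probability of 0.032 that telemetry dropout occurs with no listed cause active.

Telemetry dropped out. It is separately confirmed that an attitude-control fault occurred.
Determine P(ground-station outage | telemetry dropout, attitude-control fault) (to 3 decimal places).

P(ground-station outage | telemetry dropout, attitude-control fault) ≈ 0.170

Under noisy-OR, P(telemetry dropout | causes) = 1 − (1−0.032)·∏(1−qᵢ) over the active causes.
Weight on ground-station outage=true, given the evidence: 0.914622×0.156 = 0.142681
Normalizer over all consistent configurations: 0.82576×0.844 + 0.914622×0.156 = 0.839622
P(ground-station outage | telemetry dropout, attitude-control fault) = 0.142681/0.839622 ≈ 0.170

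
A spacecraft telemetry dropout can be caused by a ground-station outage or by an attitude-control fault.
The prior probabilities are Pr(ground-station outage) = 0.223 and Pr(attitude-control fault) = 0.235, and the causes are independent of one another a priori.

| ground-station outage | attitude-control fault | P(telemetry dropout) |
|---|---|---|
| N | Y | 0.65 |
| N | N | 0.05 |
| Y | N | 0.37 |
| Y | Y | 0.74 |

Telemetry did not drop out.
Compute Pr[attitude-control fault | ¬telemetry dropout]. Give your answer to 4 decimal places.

Pr[attitude-control fault | ¬telemetry dropout] ≈ 0.1034

P(¬telemetry dropout) = 0.95*0.777*0.765 + 0.35*0.777*0.235 + 0.63*0.223*0.765 + 0.26*0.223*0.235 = 0.564685 + 0.063908 + 0.107475 + 0.013625 = 0.749693
The attitude-control fault-present share is 0.063908 + 0.013625 = 0.077533.
So P(attitude-control fault | ¬telemetry dropout) = 0.077533/0.749693 ≈ 0.1034.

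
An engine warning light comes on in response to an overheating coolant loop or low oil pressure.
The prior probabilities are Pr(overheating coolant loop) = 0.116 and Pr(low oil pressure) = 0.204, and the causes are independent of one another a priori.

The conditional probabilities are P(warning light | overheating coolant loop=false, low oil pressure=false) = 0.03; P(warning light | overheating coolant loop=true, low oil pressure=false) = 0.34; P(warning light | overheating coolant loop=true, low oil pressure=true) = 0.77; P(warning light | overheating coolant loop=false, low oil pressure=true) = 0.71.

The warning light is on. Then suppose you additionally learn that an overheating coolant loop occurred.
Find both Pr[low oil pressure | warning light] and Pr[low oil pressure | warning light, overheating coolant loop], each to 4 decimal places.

Pr[low oil pressure | warning light] ≈ 0.7358; Pr[low oil pressure | warning light, overheating coolant loop] ≈ 0.3672

P(warning light) = 0.03*0.884*0.796 + 0.71*0.884*0.204 + 0.34*0.116*0.796 + 0.77*0.116*0.204 = 0.021110 + 0.128039 + 0.031394 + 0.018221 = 0.198764
Of this, 0.146260 comes from 0.128039 + 0.018221 (the low oil pressure=true cases).
So P(low oil pressure | warning light) = 0.146260/0.198764 ≈ 0.7358.

With the extra evidence:
For the numerator, keep only low oil pressure=true terms: 0.77*0.204 = 0.157080
The normalizing constant is 0.34*0.796 + 0.77*0.204 = 0.427720
Posterior = 0.157080 / 0.427720 ≈ 0.3672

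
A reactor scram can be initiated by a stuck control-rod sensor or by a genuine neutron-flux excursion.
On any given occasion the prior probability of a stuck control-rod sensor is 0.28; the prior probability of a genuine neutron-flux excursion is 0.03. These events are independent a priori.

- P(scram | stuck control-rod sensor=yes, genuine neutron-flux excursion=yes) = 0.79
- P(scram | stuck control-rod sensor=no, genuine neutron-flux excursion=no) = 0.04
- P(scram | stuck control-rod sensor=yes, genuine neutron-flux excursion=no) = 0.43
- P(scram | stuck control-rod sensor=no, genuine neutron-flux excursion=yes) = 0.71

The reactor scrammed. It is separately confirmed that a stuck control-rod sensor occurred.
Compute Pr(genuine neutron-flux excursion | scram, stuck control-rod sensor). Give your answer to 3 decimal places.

P(scram | stuck control-rod sensor) = 0.43×0.97 + 0.79×0.03 = 0.417100 + 0.023700 = 0.440800
Of this, 0.023700 comes from 0.79×0.03 (the genuine neutron-flux excursion=true cases).
P(genuine neutron-flux excursion | scram, stuck control-rod sensor) = 0.023700 / 0.440800 ≈ 0.054

Pr(genuine neutron-flux excursion | scram, stuck control-rod sensor) ≈ 0.054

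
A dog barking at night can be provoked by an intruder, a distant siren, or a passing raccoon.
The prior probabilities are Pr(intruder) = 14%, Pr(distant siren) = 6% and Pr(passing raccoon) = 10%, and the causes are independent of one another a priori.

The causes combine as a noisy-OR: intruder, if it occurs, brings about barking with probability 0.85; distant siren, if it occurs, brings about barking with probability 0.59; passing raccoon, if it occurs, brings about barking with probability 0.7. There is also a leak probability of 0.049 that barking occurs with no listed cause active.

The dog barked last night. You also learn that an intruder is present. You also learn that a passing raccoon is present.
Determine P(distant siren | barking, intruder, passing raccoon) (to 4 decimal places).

P(distant siren | barking, intruder, passing raccoon) ≈ 0.0615

Under noisy-OR, P(barking | causes) = 1 − (1−0.049)·∏(1−qᵢ) over the active causes.
For the numerator, keep only distant siren=true terms: 0.982454×0.06 = 0.058947
Normalizer over all consistent configurations: 0.957205×0.94 + 0.982454×0.06 = 0.958720
Posterior = 0.058947 / 0.958720 ≈ 0.0615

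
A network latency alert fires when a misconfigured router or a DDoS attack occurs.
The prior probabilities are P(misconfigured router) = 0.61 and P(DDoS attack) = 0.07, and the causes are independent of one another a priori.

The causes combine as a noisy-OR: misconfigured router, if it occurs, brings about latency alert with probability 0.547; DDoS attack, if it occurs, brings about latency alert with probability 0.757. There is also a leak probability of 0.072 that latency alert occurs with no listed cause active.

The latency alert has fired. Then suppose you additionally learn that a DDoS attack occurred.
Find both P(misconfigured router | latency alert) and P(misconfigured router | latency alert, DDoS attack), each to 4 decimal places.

P(misconfigured router | latency alert) ≈ 0.8860; P(misconfigured router | latency alert, DDoS attack) ≈ 0.6445

Under noisy-OR, P(latency alert | causes) = 1 − (1−0.072)·∏(1−qᵢ) over the active causes.
Enumerate the 4 (misconfigured router, DDoS attack) configurations and weight by the priors:
  P(latency alert) = 0.072*0.39*0.93 + 0.774496*0.39*0.07 + 0.579616*0.61*0.93 + 0.897847*0.61*0.07
        = 0.026114 + 0.021144 + 0.328816 + 0.038338 = 0.414412
Configurations with misconfigured router contribute 0.367154, so
  P(misconfigured router | latency alert) = 0.367154 / 0.414412 ≈ 0.8860

With the extra evidence:
For the numerator, keep only misconfigured router=true terms: 0.897847*0.61 = 0.547687
The normalizing constant is 0.774496*0.39 + 0.897847*0.61 = 0.849740
P(misconfigured router | latency alert, DDoS attack) = 0.547687/0.849740 ≈ 0.6445
This is intercausal reasoning (explaining away): once DDoS attack accounts for the latency alert, misconfigured router becomes less likely.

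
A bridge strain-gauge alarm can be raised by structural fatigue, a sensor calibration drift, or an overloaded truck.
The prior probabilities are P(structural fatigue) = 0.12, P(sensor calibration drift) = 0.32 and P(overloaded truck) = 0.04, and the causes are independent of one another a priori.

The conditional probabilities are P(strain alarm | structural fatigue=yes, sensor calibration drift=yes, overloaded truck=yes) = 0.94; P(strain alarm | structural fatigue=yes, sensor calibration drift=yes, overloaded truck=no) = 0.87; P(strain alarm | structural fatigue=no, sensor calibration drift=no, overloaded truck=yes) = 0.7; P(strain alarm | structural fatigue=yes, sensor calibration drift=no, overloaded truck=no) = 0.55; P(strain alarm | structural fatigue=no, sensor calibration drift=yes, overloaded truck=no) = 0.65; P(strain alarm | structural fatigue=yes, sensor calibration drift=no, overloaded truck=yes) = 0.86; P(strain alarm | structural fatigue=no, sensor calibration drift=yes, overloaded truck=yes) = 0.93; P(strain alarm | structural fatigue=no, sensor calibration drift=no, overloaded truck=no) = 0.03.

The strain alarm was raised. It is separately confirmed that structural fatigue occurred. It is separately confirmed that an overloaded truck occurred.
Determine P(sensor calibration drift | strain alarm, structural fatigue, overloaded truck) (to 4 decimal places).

P(strain alarm | structural fatigue, overloaded truck) = 0.86·0.68 + 0.94·0.32 = 0.584800 + 0.300800 = 0.885600
The sensor calibration drift-present share is 0.94·0.32 = 0.300800.
Hence the posterior is 0.300800/0.885600 ≈ 0.3397.

P(sensor calibration drift | strain alarm, structural fatigue, overloaded truck) ≈ 0.3397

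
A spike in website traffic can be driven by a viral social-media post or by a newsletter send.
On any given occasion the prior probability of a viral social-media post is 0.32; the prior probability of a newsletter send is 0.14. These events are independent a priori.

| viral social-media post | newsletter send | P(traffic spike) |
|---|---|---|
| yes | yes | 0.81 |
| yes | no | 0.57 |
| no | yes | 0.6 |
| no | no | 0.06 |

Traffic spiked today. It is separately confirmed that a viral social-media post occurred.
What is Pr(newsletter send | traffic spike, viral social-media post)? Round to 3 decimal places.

P(traffic spike | viral social-media post) = 0.57·0.86 + 0.81·0.14 = 0.490200 + 0.113400 = 0.603600
Of this, 0.113400 comes from 0.81·0.14 (the newsletter send=true cases).
So P(newsletter send | traffic spike, viral social-media post) = 0.113400/0.603600 ≈ 0.188.

Pr(newsletter send | traffic spike, viral social-media post) ≈ 0.188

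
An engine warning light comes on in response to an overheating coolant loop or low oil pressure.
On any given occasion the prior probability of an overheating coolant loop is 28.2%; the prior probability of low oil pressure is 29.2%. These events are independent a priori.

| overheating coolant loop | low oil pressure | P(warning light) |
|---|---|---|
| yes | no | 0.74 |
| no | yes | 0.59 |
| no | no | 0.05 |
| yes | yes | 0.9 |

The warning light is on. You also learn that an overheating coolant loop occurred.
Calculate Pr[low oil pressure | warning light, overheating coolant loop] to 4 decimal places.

Sum P(warning light|·) weighted by the priors over both values of low oil pressure:
  P(warning light | overheating coolant loop) = 0.74·0.708 + 0.9·0.292
        = 0.523920 + 0.262800 = 0.786720
Configurations with low oil pressure contribute 0.262800, so
  P(low oil pressure | warning light, overheating coolant loop) = 0.262800 / 0.786720 ≈ 0.3340

Pr[low oil pressure | warning light, overheating coolant loop] ≈ 0.3340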